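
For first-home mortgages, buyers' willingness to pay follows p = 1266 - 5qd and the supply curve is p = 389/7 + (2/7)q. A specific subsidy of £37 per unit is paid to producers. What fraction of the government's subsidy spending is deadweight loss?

Pre-subsidy: 1266 - 5q = 389/7 + (2/7)q gives q* = 229 and p* = 121.
With the subsidy, sellers receive ps = pb + 37 for each unit, where pb is the price buyers pay.
On the curves, pb = 1266 - 5q and ps = 389/7 + (2/7)q; the wedge ps − pb = 37 gives 389/7 + (2/7)q − (1266 - 5q) = 37, so q' = 236.
Then pb = 1266 − 5·236 = 86 and ps = 389/7 + (2/7)·236 = 123.
ΔCS = ½(229 + 236)(121 − 86) = 8137.5; ΔPS = ½(229 + 236)(123 − 121) = 465.
Government spending = 37 × 236 = 8732.
DWL = ½ × 37 × (236 − 229) = 129.5; fraction = 129.5 / 8732 = 7/472.

DWL / government spending = 7/472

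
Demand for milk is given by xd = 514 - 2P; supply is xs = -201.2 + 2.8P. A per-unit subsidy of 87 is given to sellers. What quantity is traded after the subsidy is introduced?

Pre-subsidy: 514 - 2P = -201.2 + 2.8P gives P* = 149, x* = 216.
With the subsidy, sellers receive Ps = Pb + 87 for each unit, where Pb is the price buyers pay.
Supply in terms of Pb becomes xs = -201.2 + 2.8(Pb + 87) = 42.4 + 2.8Pb. Setting this equal to demand: 514 - 2Pb = 42.4 + 2.8Pb, so Pb = 98.25.
Sellers receive Ps = 98.25 + 87 = 185.25; x' = 514 − 2·98.25 = 317.5.

x' = 317.5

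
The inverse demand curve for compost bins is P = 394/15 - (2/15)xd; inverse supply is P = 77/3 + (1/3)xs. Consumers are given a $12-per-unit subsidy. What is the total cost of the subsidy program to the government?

Pre-subsidy: 394/15 - (2/15)x = 77/3 + (1/3)x gives x* = 9/7 and P* = 548/21.
With the rebate, buyers effectively pay Pb = Ps − 12, where Ps is the price sellers receive.
On the curves, Pb = 394/15 - (2/15)x and Ps = 77/3 + (1/3)x; the wedge Ps − Pb = 12 gives 77/3 + (1/3)x − (394/15 - (2/15)x) = 12, so x' = 27.
Then Pb = 394/15 − (2/15)·27 = 68/3 and Ps = 77/3 + (1/3)·27 = 104/3.
Government outlay = subsidy × quantity = 12 × 27 = 324.

Government cost = $324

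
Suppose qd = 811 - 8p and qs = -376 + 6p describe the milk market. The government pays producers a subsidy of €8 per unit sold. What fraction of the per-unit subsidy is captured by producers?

Pre-subsidy: 811 - 8p = -376 + 6p gives p* = 1187/14, q* = 929/7.
With the subsidy, sellers receive ps = pb + 8 for each unit, where pb is the price buyers pay.
Supply in terms of pb becomes qs = -376 + 6(pb + 8) = -328 + 6pb. Setting this equal to demand: 811 - 8pb = -328 + 6pb, so pb = 1139/14.
Sellers receive ps = 1139/14 + 8 = 1251/14; q' = 811 − 8·(1139/14) = 1121/7.
Buyers' price falls by p* − pb = 1187/14 − 1139/14 = 24/7; sellers' price rises by ps − p* = 1251/14 − 1187/14 = 32/7.
So producers capture (32/7)/8 = 4/7 of each unit of subsidy.

Producer share = 4/7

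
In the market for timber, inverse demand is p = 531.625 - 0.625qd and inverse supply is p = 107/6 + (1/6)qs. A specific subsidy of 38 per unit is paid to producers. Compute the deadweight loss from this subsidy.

Pre-subsidy: 531.625 - 0.625q = 107/6 + (1/6)q gives q* = 649 and p* = 126.
With the subsidy, sellers receive ps = pb + 38 for each unit, where pb is the price buyers pay.
On the curves, pb = 531.625 - 0.625q and ps = 107/6 + (1/6)q; the wedge ps − pb = 38 gives 107/6 + (1/6)q − (531.625 - 0.625q) = 38, so q' = 697.
Then pb = 531.625 − 0.625·697 = 96 and ps = 107/6 + (1/6)·697 = 134.
The subsidy expands output by 697 − 649 = 48 past the efficient level; on those units the gap between marginal cost and willingness to pay runs from 0 up to 38.
DWL = ½ × 38 × 48 = 912.

Deadweight loss = 912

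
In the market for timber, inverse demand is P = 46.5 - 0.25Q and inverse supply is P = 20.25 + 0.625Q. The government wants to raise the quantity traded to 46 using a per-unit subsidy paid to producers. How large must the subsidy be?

At Q = 46, from the demand curve buyers pay Pb = 46.5 − 0.25·46 = 35; from the supply curve sellers need Ps = 20.25 + 0.625·46 = 49.
The subsidy must fill the gap: s = Ps − Pb = 49 − 35 = 14.

Required subsidy s = 14 per unit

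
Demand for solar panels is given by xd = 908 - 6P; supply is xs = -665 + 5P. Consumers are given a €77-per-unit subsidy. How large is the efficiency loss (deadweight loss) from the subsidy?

Pre-subsidy: 908 - 6P = -665 + 5P gives P* = 143, x* = 50.
With the rebate, buyers effectively pay Pb = Ps − 77, where Ps is the price sellers receive.
Demand in terms of Ps becomes xd = 908 − 6(Ps − 77) = 1370 - 6Ps. Setting this equal to supply: 1370 - 6Ps = -665 + 5Ps, so Ps = 185.
Buyers pay Pb = 185 − 77 = 108; x' = -665 + 5·185 = 260.
The subsidy expands output by 260 − 50 = 210 past the efficient level; on those units the gap between marginal cost and willingness to pay runs from 0 up to 77.
DWL = ½ × 77 × 210 = 8085.

Deadweight loss = €8085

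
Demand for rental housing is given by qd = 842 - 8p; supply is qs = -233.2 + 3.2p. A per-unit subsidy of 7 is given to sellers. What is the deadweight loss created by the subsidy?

Pre-subsidy: 842 - 8p = -233.2 + 3.2p gives p* = 96, q* = 74.
With the subsidy, sellers receive ps = pb + 7 for each unit, where pb is the price buyers pay.
Supply in terms of pb becomes qs = -233.2 + 3.2(pb + 7) = -210.8 + 3.2pb. Setting this equal to demand: 842 - 8pb = -210.8 + 3.2pb, so pb = 94.
Sellers receive ps = 94 + 7 = 101; q' = 842 − 8·94 = 90.
The subsidy expands output by 90 − 74 = 16 past the efficient level; on those units the gap between marginal cost and willingness to pay runs from 0 up to 7.
DWL = ½ × 7 × 16 = 56.

Deadweight loss = 56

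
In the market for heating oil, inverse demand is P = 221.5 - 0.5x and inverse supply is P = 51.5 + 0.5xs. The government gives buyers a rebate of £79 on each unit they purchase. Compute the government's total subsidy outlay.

Government cost = £19671

Pre-subsidy: 221.5 - 0.5x = 51.5 + 0.5x gives x* = 170 and P* = 136.5.
With the rebate, buyers effectively pay Pb = Ps − 79, where Ps is the price sellers receive.
On the curves, Pb = 221.5 - 0.5x and Ps = 51.5 + 0.5x; the wedge Ps − Pb = 79 gives 51.5 + 0.5x − (221.5 - 0.5x) = 79, so x' = 249.
Then Pb = 221.5 − 0.5·249 = 97 and Ps = 51.5 + 0.5·249 = 176.
Government outlay = subsidy × quantity = 79 × 249 = 19671.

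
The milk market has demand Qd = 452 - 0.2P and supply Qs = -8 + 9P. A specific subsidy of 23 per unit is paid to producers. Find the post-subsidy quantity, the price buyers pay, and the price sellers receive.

Q' = 446.5; buyers pay 27.5; sellers receive 50.5

Pre-subsidy: 452 - 0.2P = -8 + 9P gives P* = 50, Q* = 442.
With the subsidy, sellers receive Ps = Pb + 23 for each unit, where Pb is the price buyers pay.
Supply in terms of Pb becomes Qs = -8 + 9(Pb + 23) = 199 + 9Pb. Setting this equal to demand: 452 - 0.2Pb = 199 + 9Pb, so Pb = 27.5.
Sellers receive Ps = 27.5 + 23 = 50.5; Q' = 452 − 0.2·27.5 = 446.5.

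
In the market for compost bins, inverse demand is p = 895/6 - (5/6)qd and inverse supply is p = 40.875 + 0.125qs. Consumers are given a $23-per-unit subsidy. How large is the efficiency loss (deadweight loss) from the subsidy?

Deadweight loss = $276

Pre-subsidy: 895/6 - (5/6)q = 40.875 + 0.125q gives q* = 113 and p* = 55.
With the rebate, buyers effectively pay pb = ps − 23, where ps is the price sellers receive.
On the curves, pb = 895/6 - (5/6)q and ps = 40.875 + 0.125q; the wedge ps − pb = 23 gives 40.875 + 0.125q − (895/6 - (5/6)q) = 23, so q' = 137.
Then pb = 895/6 − (5/6)·137 = 35 and ps = 40.875 + 0.125·137 = 58.
The subsidy expands output by 137 − 113 = 24 past the efficient level; on those units the gap between marginal cost and willingness to pay runs from 0 up to 23.
DWL = ½ × 23 × 24 = 276.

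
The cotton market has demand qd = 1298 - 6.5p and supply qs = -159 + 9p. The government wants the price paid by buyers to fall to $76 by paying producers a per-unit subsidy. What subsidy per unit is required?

Required subsidy s = $31 per unit

At a buyer price of 76, quantity demanded is 1298 − 6.5·76 = 804.
Sellers supply 804 only when they receive ps with -159 + 9·ps = 804, i.e. ps = 107.
s = ps − pb = 107 − 76 = 31.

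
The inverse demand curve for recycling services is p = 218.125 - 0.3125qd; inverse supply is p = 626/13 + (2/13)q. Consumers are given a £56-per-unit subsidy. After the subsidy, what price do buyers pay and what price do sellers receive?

Pre-subsidy: 218.125 - 0.3125q = 626/13 + (2/13)q gives q* = 35354/97 and p* = 10110/97.
With the rebate, buyers effectively pay pb = ps − 56, where ps is the price sellers receive.
On the curves, pb = 218.125 - 0.3125q and ps = 626/13 + (2/13)q; the wedge ps − pb = 56 gives 626/13 + (2/13)q − (218.125 - 0.3125q) = 56, so q' = 47002/97.
Then pb = 218.125 − 0.3125·(47002/97) = 6470/97 and ps = 626/13 + (2/13)·(47002/97) = 11902/97.

Buyers pay 6470/97; sellers receive 11902/97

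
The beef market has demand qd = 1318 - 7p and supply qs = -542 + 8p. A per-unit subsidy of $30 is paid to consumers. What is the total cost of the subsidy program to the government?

Government cost = $16860

Pre-subsidy: 1318 - 7p = -542 + 8p gives p* = 124, q* = 450.
With the rebate, buyers effectively pay pb = ps − 30, where ps is the price sellers receive.
Demand in terms of ps becomes qd = 1318 − 7(ps − 30) = 1528 - 7ps. Setting this equal to supply: 1528 - 7ps = -542 + 8ps, so ps = 138.
Buyers pay pb = 138 − 30 = 108; q' = -542 + 8·138 = 562.
Government outlay = subsidy × quantity = 30 × 562 = 16860.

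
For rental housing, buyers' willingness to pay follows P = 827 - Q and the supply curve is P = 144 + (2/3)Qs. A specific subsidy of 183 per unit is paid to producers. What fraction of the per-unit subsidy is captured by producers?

Producer share = 0.4

Pre-subsidy: 827 - Q = 144 + (2/3)Q gives Q* = 409.8 and P* = 417.2.
With the subsidy, sellers receive Ps = Pb + 183 for each unit, where Pb is the price buyers pay.
On the curves, Pb = 827 - Q and Ps = 144 + (2/3)Q; the wedge Ps − Pb = 183 gives 144 + (2/3)Q − (827 - Q) = 183, so Q' = 519.6.
Then Pb = 827 − 1·519.6 = 307.4 and Ps = 144 + (2/3)·519.6 = 490.4.
Buyers' price falls by P* − Pb = 417.2 − 307.4 = 109.8; sellers' price rises by Ps − P* = 490.4 − 417.2 = 73.2.
So producers capture 73.2/183 = 0.4 of each unit of subsidy.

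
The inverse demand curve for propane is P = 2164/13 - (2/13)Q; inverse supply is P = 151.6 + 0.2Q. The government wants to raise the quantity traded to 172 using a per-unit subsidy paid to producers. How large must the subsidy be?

At Q = 172, from the demand curve buyers pay Pb = 2164/13 − (2/13)·172 = 140; from the supply curve sellers need Ps = 151.6 + 0.2·172 = 186.
The subsidy must fill the gap: s = Ps − Pb = 186 − 140 = 46.

Required subsidy s = 46 per unit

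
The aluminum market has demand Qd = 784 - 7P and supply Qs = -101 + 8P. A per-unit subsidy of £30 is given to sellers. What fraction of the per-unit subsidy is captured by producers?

Producer share = 7/15

Pre-subsidy: 784 - 7P = -101 + 8P gives P* = 59, Q* = 371.
With the subsidy, sellers receive Ps = Pb + 30 for each unit, where Pb is the price buyers pay.
Supply in terms of Pb becomes Qs = -101 + 8(Pb + 30) = 139 + 8Pb. Setting this equal to demand: 784 - 7Pb = 139 + 8Pb, so Pb = 43.
Sellers receive Ps = 43 + 30 = 73; Q' = 784 − 7·43 = 483.
Buyers' price falls by P* − Pb = 59 − 43 = 16; sellers' price rises by Ps − P* = 73 − 59 = 14.
So producers capture 14/30 = 7/15 of each unit of subsidy.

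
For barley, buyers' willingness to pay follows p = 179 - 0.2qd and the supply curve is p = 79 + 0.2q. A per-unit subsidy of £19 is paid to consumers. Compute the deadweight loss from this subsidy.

Deadweight loss = £451.25

Pre-subsidy: 179 - 0.2q = 79 + 0.2q gives q* = 250 and p* = 129.
With the rebate, buyers effectively pay pb = ps − 19, where ps is the price sellers receive.
On the curves, pb = 179 - 0.2q and ps = 79 + 0.2q; the wedge ps − pb = 19 gives 79 + 0.2q − (179 - 0.2q) = 19, so q' = 297.5.
Then pb = 179 − 0.2·297.5 = 119.5 and ps = 79 + 0.2·297.5 = 138.5.
The subsidy expands output by 297.5 − 250 = 47.5 past the efficient level; on those units the gap between marginal cost and willingness to pay runs from 0 up to 19.
DWL = ½ × 19 × 47.5 = 451.25.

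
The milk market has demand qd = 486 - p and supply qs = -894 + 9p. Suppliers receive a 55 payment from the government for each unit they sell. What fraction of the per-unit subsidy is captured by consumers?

Consumer share = 0.9

Pre-subsidy: 486 - p = -894 + 9p gives p* = 138, q* = 348.
With the subsidy, sellers receive ps = pb + 55 for each unit, where pb is the price buyers pay.
Supply in terms of pb becomes qs = -894 + 9(pb + 55) = -399 + 9pb. Setting this equal to demand: 486 - pb = -399 + 9pb, so pb = 88.5.
Sellers receive ps = 88.5 + 55 = 143.5; q' = 486 − 1·88.5 = 397.5.
Buyers' price falls by p* − pb = 138 − 88.5 = 49.5; sellers' price rises by ps − p* = 143.5 − 138 = 5.5.
So consumers capture 49.5/55 = 0.9 of each unit of subsidy.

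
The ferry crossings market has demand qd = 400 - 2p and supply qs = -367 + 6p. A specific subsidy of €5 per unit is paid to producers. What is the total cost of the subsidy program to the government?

Government cost = €1078.75

Pre-subsidy: 400 - 2p = -367 + 6p gives p* = 95.875, q* = 208.25.
With the subsidy, sellers receive ps = pb + 5 for each unit, where pb is the price buyers pay.
Supply in terms of pb becomes qs = -367 + 6(pb + 5) = -337 + 6pb. Setting this equal to demand: 400 - 2pb = -337 + 6pb, so pb = 92.125.
Sellers receive ps = 92.125 + 5 = 97.125; q' = 400 − 2·92.125 = 215.75.
Government outlay = subsidy × quantity = 5 × 215.75 = 1078.75.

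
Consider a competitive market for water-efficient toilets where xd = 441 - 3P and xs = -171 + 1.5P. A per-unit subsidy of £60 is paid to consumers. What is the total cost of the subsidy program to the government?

Pre-subsidy: 441 - 3P = -171 + 1.5P gives P* = 136, x* = 33.
With the rebate, buyers effectively pay Pb = Ps − 60, where Ps is the price sellers receive.
Demand in terms of Ps becomes xd = 441 − 3(Ps − 60) = 621 - 3Ps. Setting this equal to supply: 621 - 3Ps = -171 + 1.5Ps, so Ps = 176.
Buyers pay Pb = 176 − 60 = 116; x' = -171 + 1.5·176 = 93.
Government outlay = subsidy × quantity = 60 × 93 = 5580.

Government cost = £5580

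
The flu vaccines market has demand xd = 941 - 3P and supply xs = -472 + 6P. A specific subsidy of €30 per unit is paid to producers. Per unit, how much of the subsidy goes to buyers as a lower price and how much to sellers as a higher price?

Buyers gain €20 per unit; sellers gain €10 per unit

Pre-subsidy: 941 - 3P = -472 + 6P gives P* = 157, x* = 470.
With the subsidy, sellers receive Ps = Pb + 30 for each unit, where Pb is the price buyers pay.
Supply in terms of Pb becomes xs = -472 + 6(Pb + 30) = -292 + 6Pb. Setting this equal to demand: 941 - 3Pb = -292 + 6Pb, so Pb = 137.
Sellers receive Ps = 137 + 30 = 167; x' = 941 − 3·137 = 530.
Buyers' price falls by P* − Pb = 157 − 137 = 20; sellers' price rises by Ps − P* = 167 − 157 = 10.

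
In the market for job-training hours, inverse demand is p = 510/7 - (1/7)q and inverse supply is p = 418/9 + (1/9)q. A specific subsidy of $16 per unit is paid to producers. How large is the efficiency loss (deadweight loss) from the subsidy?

Pre-subsidy: 510/7 - (1/7)q = 418/9 + (1/9)q gives q* = 104 and p* = 58.
With the subsidy, sellers receive ps = pb + 16 for each unit, where pb is the price buyers pay.
On the curves, pb = 510/7 - (1/7)q and ps = 418/9 + (1/9)q; the wedge ps − pb = 16 gives 418/9 + (1/9)q − (510/7 - (1/7)q) = 16, so q' = 167.
Then pb = 510/7 − (1/7)·167 = 49 and ps = 418/9 + (1/9)·167 = 65.
The subsidy expands output by 167 − 104 = 63 past the efficient level; on those units the gap between marginal cost and willingness to pay runs from 0 up to 16.
DWL = ½ × 16 × 63 = 504.

Deadweight loss = $504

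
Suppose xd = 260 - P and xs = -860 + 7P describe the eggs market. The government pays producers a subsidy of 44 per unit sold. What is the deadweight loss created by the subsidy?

Deadweight loss = 847

Pre-subsidy: 260 - P = -860 + 7P gives P* = 140, x* = 120.
With the subsidy, sellers receive Ps = Pb + 44 for each unit, where Pb is the price buyers pay.
Supply in terms of Pb becomes xs = -860 + 7(Pb + 44) = -552 + 7Pb. Setting this equal to demand: 260 - Pb = -552 + 7Pb, so Pb = 101.5.
Sellers receive Ps = 101.5 + 44 = 145.5; x' = 260 − 1·101.5 = 158.5.
The subsidy expands output by 158.5 − 120 = 38.5 past the efficient level; on those units the gap between marginal cost and willingness to pay runs from 0 up to 44.
DWL = ½ × 44 × 38.5 = 847.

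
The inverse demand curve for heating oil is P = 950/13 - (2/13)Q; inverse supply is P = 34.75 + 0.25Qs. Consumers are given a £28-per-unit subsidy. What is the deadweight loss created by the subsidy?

Pre-subsidy: 950/13 - (2/13)Q = 34.75 + 0.25Q gives Q* = 1993/21 and P* = 1228/21.
With the rebate, buyers effectively pay Pb = Ps − 28, where Ps is the price sellers receive.
On the curves, Pb = 950/13 - (2/13)Q and Ps = 34.75 + 0.25Q; the wedge Ps − Pb = 28 gives 34.75 + 0.25Q − (950/13 - (2/13)Q) = 28, so Q' = 3449/21.
Then Pb = 950/13 − (2/13)·(3449/21) = 1004/21 and Ps = 34.75 + 0.25·(3449/21) = 1592/21.
The subsidy expands output by 3449/21 − 1993/21 = 208/3 past the efficient level; on those units the gap between marginal cost and willingness to pay runs from 0 up to 28.
DWL = ½ × 28 × 208/3 = 2912/3.

Deadweight loss = 2912/3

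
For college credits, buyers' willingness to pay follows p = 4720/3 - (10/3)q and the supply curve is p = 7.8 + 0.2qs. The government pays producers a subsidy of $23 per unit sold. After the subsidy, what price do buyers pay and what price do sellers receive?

Buyers pay 3960/53; sellers receive 5179/53

Pre-subsidy: 4720/3 - (10/3)q = 7.8 + 0.2q gives q* = 23483/53 and p* = 5110/53.
With the subsidy, sellers receive ps = pb + 23 for each unit, where pb is the price buyers pay.
On the curves, pb = 4720/3 - (10/3)q and ps = 7.8 + 0.2q; the wedge ps − pb = 23 gives 7.8 + 0.2q − (4720/3 - (10/3)q) = 23, so q' = 23828/53.
Then pb = 4720/3 − (10/3)·(23828/53) = 3960/53 and ps = 7.8 + 0.2·(23828/53) = 5179/53.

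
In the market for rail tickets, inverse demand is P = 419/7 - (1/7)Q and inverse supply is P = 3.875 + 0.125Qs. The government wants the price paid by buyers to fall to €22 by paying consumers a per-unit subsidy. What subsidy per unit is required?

Required subsidy s = €15 per unit

At a buyer price of 22, quantity demanded is 419 − 7·22 = 265.
Sellers supply 265 only when they receive Ps = 3.875 + 0.125·265 = 37.
s = Ps − Pb = 37 − 22 = 15.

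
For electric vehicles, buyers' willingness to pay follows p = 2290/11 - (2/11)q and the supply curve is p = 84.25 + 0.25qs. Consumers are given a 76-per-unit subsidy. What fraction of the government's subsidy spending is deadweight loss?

DWL / government spending = 88/463

Pre-subsidy: 2290/11 - (2/11)q = 84.25 + 0.25q gives q* = 287 and p* = 156.
With the rebate, buyers effectively pay pb = ps − 76, where ps is the price sellers receive.
On the curves, pb = 2290/11 - (2/11)q and ps = 84.25 + 0.25q; the wedge ps − pb = 76 gives 84.25 + 0.25q − (2290/11 - (2/11)q) = 76, so q' = 463.
Then pb = 2290/11 − (2/11)·463 = 124 and ps = 84.25 + 0.25·463 = 200.
ΔCS = ½(287 + 463)(156 − 124) = 12000; ΔPS = ½(287 + 463)(200 − 156) = 16500.
Government spending = 76 × 463 = 35188.
DWL = ½ × 76 × (463 − 287) = 6688; fraction = 6688 / 35188 = 88/463.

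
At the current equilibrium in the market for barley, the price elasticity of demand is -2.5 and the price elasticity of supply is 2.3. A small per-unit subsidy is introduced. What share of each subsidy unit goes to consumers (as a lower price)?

For a small subsidy around the equilibrium, the benefit split depends on the relative slopes, which at a point are proportional to the elasticities.
Buyer share = εs/(εs + |εd|) = 2.3/(2.3 + 2.5) = 23/48; seller share = |εd|/(εs + |εd|) = 25/48.

Consumer share = 23/48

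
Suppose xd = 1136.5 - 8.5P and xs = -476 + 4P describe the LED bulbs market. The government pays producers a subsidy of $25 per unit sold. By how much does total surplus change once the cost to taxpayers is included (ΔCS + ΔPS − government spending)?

Pre-subsidy: 1136.5 - 8.5P = -476 + 4P gives P* = 129, x* = 40.
With the subsidy, sellers receive Ps = Pb + 25 for each unit, where Pb is the price buyers pay.
Supply in terms of Pb becomes xs = -476 + 4(Pb + 25) = -376 + 4Pb. Setting this equal to demand: 1136.5 - 8.5Pb = -376 + 4Pb, so Pb = 121.
Sellers receive Ps = 121 + 25 = 146; x' = 1136.5 − 8.5·121 = 108.
ΔCS = ½(40 + 108)(129 − 121) = 592; ΔPS = ½(40 + 108)(146 − 129) = 1258.
Government spending = 25 × 108 = 2700.
Net change = 592 + 1258 − 2700 = -850. The loss equals the DWL triangle ½·25·68.

Net change in total surplus = -$850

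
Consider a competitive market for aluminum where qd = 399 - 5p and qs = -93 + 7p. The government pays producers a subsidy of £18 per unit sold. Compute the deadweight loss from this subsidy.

Pre-subsidy: 399 - 5p = -93 + 7p gives p* = 41, q* = 194.
With the subsidy, sellers receive ps = pb + 18 for each unit, where pb is the price buyers pay.
Supply in terms of pb becomes qs = -93 + 7(pb + 18) = 33 + 7pb. Setting this equal to demand: 399 - 5pb = 33 + 7pb, so pb = 30.5.
Sellers receive ps = 30.5 + 18 = 48.5; q' = 399 − 5·30.5 = 246.5.
The subsidy expands output by 246.5 − 194 = 52.5 past the efficient level; on those units the gap between marginal cost and willingness to pay runs from 0 up to 18.
DWL = ½ × 18 × 52.5 = 472.5.

Deadweight loss = £472.5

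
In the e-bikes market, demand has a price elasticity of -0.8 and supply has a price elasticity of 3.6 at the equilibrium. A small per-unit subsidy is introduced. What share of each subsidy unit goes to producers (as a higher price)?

Producer share = 2/11

For a small subsidy around the equilibrium, the benefit split depends on the relative slopes, which at a point are proportional to the elasticities.
Buyer share = εs/(εs + |εd|) = 3.6/(3.6 + 0.8) = 9/11; seller share = |εd|/(εs + |εd|) = 2/11.
So producers capture 2/11 of the subsidy.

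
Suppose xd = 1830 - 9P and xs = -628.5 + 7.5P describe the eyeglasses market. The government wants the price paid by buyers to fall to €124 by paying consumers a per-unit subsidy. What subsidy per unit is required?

At a buyer price of 124, quantity demanded is 1830 − 9·124 = 714.
Sellers supply 714 only when they receive Ps with -628.5 + 7.5·Ps = 714, i.e. Ps = 179.
s = Ps − Pb = 179 − 124 = 55.

Required subsidy s = €55 per unit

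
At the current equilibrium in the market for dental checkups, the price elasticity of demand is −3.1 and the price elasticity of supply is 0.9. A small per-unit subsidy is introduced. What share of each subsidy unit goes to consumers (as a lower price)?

For a small subsidy around the equilibrium, the benefit split depends on the relative slopes, which at a point are proportional to the elasticities.
Buyer share = εs/(εs + |εd|) = 0.9/(0.9 + 3.1) = 0.225; seller share = |εd|/(εs + |εd|) = 0.775.

Consumer share = 0.225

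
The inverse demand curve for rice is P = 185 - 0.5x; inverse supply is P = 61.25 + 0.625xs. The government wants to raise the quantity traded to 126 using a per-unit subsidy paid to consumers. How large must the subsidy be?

Required subsidy s = 18 per unit

At x = 126, from the demand curve buyers pay Pb = 185 − 0.5·126 = 122; from the supply curve sellers need Ps = 61.25 + 0.625·126 = 140.
The subsidy must fill the gap: s = Ps − Pb = 140 − 122 = 18.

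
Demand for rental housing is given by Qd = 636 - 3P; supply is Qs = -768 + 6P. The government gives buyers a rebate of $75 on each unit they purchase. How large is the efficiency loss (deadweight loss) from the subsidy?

Pre-subsidy: 636 - 3P = -768 + 6P gives P* = 156, Q* = 168.
With the rebate, buyers effectively pay Pb = Ps − 75, where Ps is the price sellers receive.
Demand in terms of Ps becomes Qd = 636 − 3(Ps − 75) = 861 - 3Ps. Setting this equal to supply: 861 - 3Ps = -768 + 6Ps, so Ps = 181.
Buyers pay Pb = 181 − 75 = 106; Q' = -768 + 6·181 = 318.
The subsidy expands output by 318 − 168 = 150 past the efficient level; on those units the gap between marginal cost and willingness to pay runs from 0 up to 75.
DWL = ½ × 75 × 150 = 5625.

Deadweight loss = $5625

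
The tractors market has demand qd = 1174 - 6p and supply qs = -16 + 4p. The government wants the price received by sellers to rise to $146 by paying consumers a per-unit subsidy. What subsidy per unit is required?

At a seller price of 146, quantity supplied is -16 + 4·146 = 568.
Buyers absorb 568 only when they pay pb with 1174 − 6·pb = 568, i.e. pb = 101.
s = ps − pb = 146 − 101 = 45.

Required subsidy s = $45 per unit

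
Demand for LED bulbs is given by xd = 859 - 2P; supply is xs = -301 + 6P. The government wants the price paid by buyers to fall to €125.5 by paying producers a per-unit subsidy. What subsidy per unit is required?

At a buyer price of 125.5, quantity demanded is 859 − 2·125.5 = 608.
Sellers supply 608 only when they receive Ps with -301 + 6·Ps = 608, i.e. Ps = 151.5.
s = Ps − Pb = 151.5 − 125.5 = 26.

Required subsidy s = €26 per unit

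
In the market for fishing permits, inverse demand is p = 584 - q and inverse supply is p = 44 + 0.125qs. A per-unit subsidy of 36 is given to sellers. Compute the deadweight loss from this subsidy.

Pre-subsidy: 584 - q = 44 + 0.125q gives q* = 480 and p* = 104.
With the subsidy, sellers receive ps = pb + 36 for each unit, where pb is the price buyers pay.
On the curves, pb = 584 - q and ps = 44 + 0.125q; the wedge ps − pb = 36 gives 44 + 0.125q − (584 - q) = 36, so q' = 512.
Then pb = 584 − 1·512 = 72 and ps = 44 + 0.125·512 = 108.
The subsidy expands output by 512 − 480 = 32 past the efficient level; on those units the gap between marginal cost and willingness to pay runs from 0 up to 36.
DWL = ½ × 36 × 32 = 576.

Deadweight loss = 576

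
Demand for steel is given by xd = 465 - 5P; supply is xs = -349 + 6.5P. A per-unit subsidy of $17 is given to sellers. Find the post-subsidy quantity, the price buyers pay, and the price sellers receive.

x' = 3660/23; buyers pay 1407/23; sellers receive 1798/23

Pre-subsidy: 465 - 5P = -349 + 6.5P gives P* = 1628/23, x* = 2555/23.
With the subsidy, sellers receive Ps = Pb + 17 for each unit, where Pb is the price buyers pay.
Supply in terms of Pb becomes xs = -349 + 6.5(Pb + 17) = -238.5 + 6.5Pb. Setting this equal to demand: 465 - 5Pb = -238.5 + 6.5Pb, so Pb = 1407/23.
Sellers receive Ps = 1407/23 + 17 = 1798/23; x' = 465 − 5·(1407/23) = 3660/23.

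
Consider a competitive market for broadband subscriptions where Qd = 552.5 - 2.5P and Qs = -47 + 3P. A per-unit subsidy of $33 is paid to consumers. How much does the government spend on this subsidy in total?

Pre-subsidy: 552.5 - 2.5P = -47 + 3P gives P* = 109, Q* = 280.
With the rebate, buyers effectively pay Pb = Ps − 33, where Ps is the price sellers receive.
Demand in terms of Ps becomes Qd = 552.5 − 2.5(Ps − 33) = 635 - 2.5Ps. Setting this equal to supply: 635 - 2.5Ps = -47 + 3Ps, so Ps = 124.
Buyers pay Pb = 124 − 33 = 91; Q' = -47 + 3·124 = 325.
Government outlay = subsidy × quantity = 33 × 325 = 10725.

Government cost = $10725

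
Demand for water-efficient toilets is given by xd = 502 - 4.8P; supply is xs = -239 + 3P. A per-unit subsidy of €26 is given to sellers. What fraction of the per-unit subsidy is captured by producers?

Producer share = 8/13

Pre-subsidy: 502 - 4.8P = -239 + 3P gives P* = 95, x* = 46.
With the subsidy, sellers receive Ps = Pb + 26 for each unit, where Pb is the price buyers pay.
Supply in terms of Pb becomes xs = -239 + 3(Pb + 26) = -161 + 3Pb. Setting this equal to demand: 502 - 4.8Pb = -161 + 3Pb, so Pb = 85.
Sellers receive Ps = 85 + 26 = 111; x' = 502 − 4.8·85 = 94.
Buyers' price falls by P* − Pb = 95 − 85 = 10; sellers' price rises by Ps − P* = 111 − 95 = 16.
So producers capture 16/26 = 8/13 of each unit of subsidy.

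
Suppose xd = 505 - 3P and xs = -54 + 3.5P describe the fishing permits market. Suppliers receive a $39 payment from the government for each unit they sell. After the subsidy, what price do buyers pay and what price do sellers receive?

Pre-subsidy: 505 - 3P = -54 + 3.5P gives P* = 86, x* = 247.
With the subsidy, sellers receive Ps = Pb + 39 for each unit, where Pb is the price buyers pay.
Supply in terms of Pb becomes xs = -54 + 3.5(Pb + 39) = 82.5 + 3.5Pb. Setting this equal to demand: 505 - 3Pb = 82.5 + 3.5Pb, so Pb = 65.
Sellers receive Ps = 65 + 39 = 104; x' = 505 − 3·65 = 310.

Buyers pay $65; sellers receive $104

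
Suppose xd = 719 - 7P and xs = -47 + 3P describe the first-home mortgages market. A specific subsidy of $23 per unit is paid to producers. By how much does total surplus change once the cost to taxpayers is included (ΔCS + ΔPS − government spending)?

Net change in total surplus = -$555.45

Pre-subsidy: 719 - 7P = -47 + 3P gives P* = 76.6, x* = 182.8.
With the subsidy, sellers receive Ps = Pb + 23 for each unit, where Pb is the price buyers pay.
Supply in terms of Pb becomes xs = -47 + 3(Pb + 23) = 22 + 3Pb. Setting this equal to demand: 719 - 7Pb = 22 + 3Pb, so Pb = 69.7.
Sellers receive Ps = 69.7 + 23 = 92.7; x' = 719 − 7·69.7 = 231.1.
ΔCS = ½(182.8 + 231.1)(76.6 − 69.7) = 1427.955; ΔPS = ½(182.8 + 231.1)(92.7 − 76.6) = 3331.895.
Government spending = 23 × 231.1 = 5315.3.
Net change = 1427.955 + 3331.895 − 5315.3 = -555.45. The loss equals the DWL triangle ½·23·48.3.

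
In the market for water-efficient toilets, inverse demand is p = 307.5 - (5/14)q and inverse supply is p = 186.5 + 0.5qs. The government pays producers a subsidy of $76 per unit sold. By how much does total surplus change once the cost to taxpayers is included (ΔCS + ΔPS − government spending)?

Pre-subsidy: 307.5 - (5/14)q = 186.5 + 0.5q gives q* = 847/6 and p* = 3085/12.
With the subsidy, sellers receive ps = pb + 76 for each unit, where pb is the price buyers pay.
On the curves, pb = 307.5 - (5/14)q and ps = 186.5 + 0.5q; the wedge ps − pb = 76 gives 186.5 + 0.5q − (307.5 - (5/14)q) = 76, so q' = 1379/6.
Then pb = 307.5 − (5/14)·(1379/6) = 2705/12 and ps = 186.5 + 0.5·(1379/6) = 3617/12.
ΔCS = ½(847/6 + 1379/6)(3085/12 − 2705/12) = 35245/6; ΔPS = ½(847/6 + 1379/6)(3617/12 − 3085/12) = 49343/6.
Government spending = 76 × 1379/6 = 52402/3.
Net change = 35245/6 + 49343/6 − 52402/3 = -10108/3. The loss equals the DWL triangle ½·76·266/3.

Net change in total surplus = -10108/3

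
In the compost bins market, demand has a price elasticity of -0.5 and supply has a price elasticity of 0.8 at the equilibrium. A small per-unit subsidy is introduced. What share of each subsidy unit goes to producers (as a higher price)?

For a small subsidy around the equilibrium, the benefit split depends on the relative slopes, which at a point are proportional to the elasticities.
Buyer share = εs/(εs + |εd|) = 0.8/(0.8 + 0.5) = 8/13; seller share = |εd|/(εs + |εd|) = 5/13.
So producers capture 5/13 of the subsidy.

Producer share = 5/13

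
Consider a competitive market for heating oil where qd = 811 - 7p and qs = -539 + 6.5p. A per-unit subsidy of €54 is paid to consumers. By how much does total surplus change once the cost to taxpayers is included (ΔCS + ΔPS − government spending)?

Net change in total surplus = -€4914

Pre-subsidy: 811 - 7p = -539 + 6.5p gives p* = 100, q* = 111.
With the rebate, buyers effectively pay pb = ps − 54, where ps is the price sellers receive.
Demand in terms of ps becomes qd = 811 − 7(ps − 54) = 1189 - 7ps. Setting this equal to supply: 1189 - 7ps = -539 + 6.5ps, so ps = 128.
Buyers pay pb = 128 − 54 = 74; q' = -539 + 6.5·128 = 293.
ΔCS = ½(111 + 293)(100 − 74) = 5252; ΔPS = ½(111 + 293)(128 − 100) = 5656.
Government spending = 54 × 293 = 15822.
Net change = 5252 + 5656 − 15822 = -4914. The loss equals the DWL triangle ½·54·182.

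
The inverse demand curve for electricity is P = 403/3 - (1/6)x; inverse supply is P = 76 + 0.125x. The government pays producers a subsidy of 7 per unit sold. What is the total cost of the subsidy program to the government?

Pre-subsidy: 403/3 - (1/6)x = 76 + 0.125x gives x* = 200 and P* = 101.
With the subsidy, sellers receive Ps = Pb + 7 for each unit, where Pb is the price buyers pay.
On the curves, Pb = 403/3 - (1/6)x and Ps = 76 + 0.125x; the wedge Ps − Pb = 7 gives 76 + 0.125x − (403/3 - (1/6)x) = 7, so x' = 224.
Then Pb = 403/3 − (1/6)·224 = 97 and Ps = 76 + 0.125·224 = 104.
Government outlay = subsidy × quantity = 7 × 224 = 1568.

Government cost = 1568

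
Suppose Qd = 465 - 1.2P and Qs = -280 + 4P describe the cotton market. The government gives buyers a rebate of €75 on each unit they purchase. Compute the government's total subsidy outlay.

Pre-subsidy: 465 - 1.2P = -280 + 4P gives P* = 3725/26, Q* = 3810/13.
With the rebate, buyers effectively pay Pb = Ps − 75, where Ps is the price sellers receive.
Demand in terms of Ps becomes Qd = 465 − 1.2(Ps − 75) = 555 - 1.2Ps. Setting this equal to supply: 555 - 1.2Ps = -280 + 4Ps, so Ps = 4175/26.
Buyers pay Pb = 4175/26 − 75 = 2225/26; Q' = -280 + 4·(4175/26) = 4710/13.
Government outlay = subsidy × quantity = 75 × 4710/13 = 353250/13.

Government cost = 353250/13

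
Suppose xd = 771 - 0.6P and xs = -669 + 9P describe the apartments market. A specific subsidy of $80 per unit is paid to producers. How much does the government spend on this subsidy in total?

Government cost = $58080

Pre-subsidy: 771 - 0.6P = -669 + 9P gives P* = 150, x* = 681.
With the subsidy, sellers receive Ps = Pb + 80 for each unit, where Pb is the price buyers pay.
Supply in terms of Pb becomes xs = -669 + 9(Pb + 80) = 51 + 9Pb. Setting this equal to demand: 771 - 0.6Pb = 51 + 9Pb, so Pb = 75.
Sellers receive Ps = 75 + 80 = 155; x' = 771 − 0.6·75 = 726.
Government outlay = subsidy × quantity = 80 × 726 = 58080.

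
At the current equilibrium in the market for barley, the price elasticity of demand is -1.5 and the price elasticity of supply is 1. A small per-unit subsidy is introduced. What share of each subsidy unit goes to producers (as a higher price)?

For a small subsidy around the equilibrium, the benefit split depends on the relative slopes, which at a point are proportional to the elasticities.
Buyer share = εs/(εs + |εd|) = 1/(1 + 1.5) = 0.4; seller share = |εd|/(εs + |εd|) = 0.6.
So producers capture 0.6 of the subsidy.

Producer share = 0.6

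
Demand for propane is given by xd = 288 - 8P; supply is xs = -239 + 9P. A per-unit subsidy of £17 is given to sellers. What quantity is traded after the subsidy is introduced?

Pre-subsidy: 288 - 8P = -239 + 9P gives P* = 31, x* = 40.
With the subsidy, sellers receive Ps = Pb + 17 for each unit, where Pb is the price buyers pay.
Supply in terms of Pb becomes xs = -239 + 9(Pb + 17) = -86 + 9Pb. Setting this equal to demand: 288 - 8Pb = -86 + 9Pb, so Pb = 22.
Sellers receive Ps = 22 + 17 = 39; x' = 288 − 8·22 = 112.

x' = 112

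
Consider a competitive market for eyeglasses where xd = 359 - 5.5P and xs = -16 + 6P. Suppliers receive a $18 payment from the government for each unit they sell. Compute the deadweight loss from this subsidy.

Deadweight loss = 10692/23

Pre-subsidy: 359 - 5.5P = -16 + 6P gives P* = 750/23, x* = 4132/23.
With the subsidy, sellers receive Ps = Pb + 18 for each unit, where Pb is the price buyers pay.
Supply in terms of Pb becomes xs = -16 + 6(Pb + 18) = 92 + 6Pb. Setting this equal to demand: 359 - 5.5Pb = 92 + 6Pb, so Pb = 534/23.
Sellers receive Ps = 534/23 + 18 = 948/23; x' = 359 − 5.5·(534/23) = 5320/23.
The subsidy expands output by 5320/23 − 4132/23 = 1188/23 past the efficient level; on those units the gap between marginal cost and willingness to pay runs from 0 up to 18.
DWL = ½ × 18 × 1188/23 = 10692/23.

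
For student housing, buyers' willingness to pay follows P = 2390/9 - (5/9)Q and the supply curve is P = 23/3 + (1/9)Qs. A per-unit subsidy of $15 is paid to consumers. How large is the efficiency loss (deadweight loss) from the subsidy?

Deadweight loss = $168.75

Pre-subsidy: 2390/9 - (5/9)Q = 23/3 + (1/9)Q gives Q* = 2321/6 and P* = 2735/54.
With the rebate, buyers effectively pay Pb = Ps − 15, where Ps is the price sellers receive.
On the curves, Pb = 2390/9 - (5/9)Q and Ps = 23/3 + (1/9)Q; the wedge Ps − Pb = 15 gives 23/3 + (1/9)Q − (2390/9 - (5/9)Q) = 15, so Q' = 1228/3.
Then Pb = 2390/9 − (5/9)·(1228/3) = 1030/27 and Ps = 23/3 + (1/9)·(1228/3) = 1435/27.
The subsidy expands output by 1228/3 − 2321/6 = 22.5 past the efficient level; on those units the gap between marginal cost and willingness to pay runs from 0 up to 15.
DWL = ½ × 15 × 22.5 = 168.75.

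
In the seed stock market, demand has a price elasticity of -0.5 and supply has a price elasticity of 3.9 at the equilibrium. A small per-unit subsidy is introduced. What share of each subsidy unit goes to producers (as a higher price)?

For a small subsidy around the equilibrium, the benefit split depends on the relative slopes, which at a point are proportional to the elasticities.
Buyer share = εs/(εs + |εd|) = 3.9/(3.9 + 0.5) = 39/44; seller share = |εd|/(εs + |εd|) = 5/44.
So producers capture 5/44 of the subsidy.

Producer share = 5/44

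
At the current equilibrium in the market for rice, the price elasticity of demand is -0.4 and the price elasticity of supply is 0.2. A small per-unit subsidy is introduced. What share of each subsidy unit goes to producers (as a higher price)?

Producer share = 2/3

For a small subsidy around the equilibrium, the benefit split depends on the relative slopes, which at a point are proportional to the elasticities.
Buyer share = εs/(εs + |εd|) = 0.2/(0.2 + 0.4) = 1/3; seller share = |εd|/(εs + |εd|) = 2/3.
So producers capture 2/3 of the subsidy.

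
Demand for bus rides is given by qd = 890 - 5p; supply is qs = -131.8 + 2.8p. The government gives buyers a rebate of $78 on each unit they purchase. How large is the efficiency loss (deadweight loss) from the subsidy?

Pre-subsidy: 890 - 5p = -131.8 + 2.8p gives p* = 131, q* = 235.
With the rebate, buyers effectively pay pb = ps − 78, where ps is the price sellers receive.
Demand in terms of ps becomes qd = 890 − 5(ps − 78) = 1280 - 5ps. Setting this equal to supply: 1280 - 5ps = -131.8 + 2.8ps, so ps = 181.
Buyers pay pb = 181 − 78 = 103; q' = -131.8 + 2.8·181 = 375.
The subsidy expands output by 375 − 235 = 140 past the efficient level; on those units the gap between marginal cost and willingness to pay runs from 0 up to 78.
DWL = ½ × 78 × 140 = 5460.

Deadweight loss = $5460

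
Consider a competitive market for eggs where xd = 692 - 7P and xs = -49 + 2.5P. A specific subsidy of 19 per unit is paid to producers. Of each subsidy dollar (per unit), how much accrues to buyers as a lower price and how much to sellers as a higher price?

Pre-subsidy: 692 - 7P = -49 + 2.5P gives P* = 78, x* = 146.
With the subsidy, sellers receive Ps = Pb + 19 for each unit, where Pb is the price buyers pay.
Supply in terms of Pb becomes xs = -49 + 2.5(Pb + 19) = -1.5 + 2.5Pb. Setting this equal to demand: 692 - 7Pb = -1.5 + 2.5Pb, so Pb = 73.
Sellers receive Ps = 73 + 19 = 92; x' = 692 − 7·73 = 181.
Buyers' price falls by P* − Pb = 78 − 73 = 5; sellers' price rises by Ps − P* = 92 − 78 = 14.

Buyers gain 5 per unit; sellers gain 14 per unit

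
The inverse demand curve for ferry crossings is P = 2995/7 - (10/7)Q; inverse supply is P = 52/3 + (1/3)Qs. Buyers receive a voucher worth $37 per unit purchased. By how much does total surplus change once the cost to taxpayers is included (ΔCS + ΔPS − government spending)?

Net change in total surplus = -$388.5

Pre-subsidy: 2995/7 - (10/7)Q = 52/3 + (1/3)Q gives Q* = 233 and P* = 95.
With the rebate, buyers effectively pay Pb = Ps − 37, where Ps is the price sellers receive.
On the curves, Pb = 2995/7 - (10/7)Q and Ps = 52/3 + (1/3)Q; the wedge Ps − Pb = 37 gives 52/3 + (1/3)Q − (2995/7 - (10/7)Q) = 37, so Q' = 254.
Then Pb = 2995/7 − (10/7)·254 = 65 and Ps = 52/3 + (1/3)·254 = 102.
ΔCS = ½(233 + 254)(95 − 65) = 7305; ΔPS = ½(233 + 254)(102 − 95) = 1704.5.
Government spending = 37 × 254 = 9398.
Net change = 7305 + 1704.5 − 9398 = -388.5. The loss equals the DWL triangle ½·37·21.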